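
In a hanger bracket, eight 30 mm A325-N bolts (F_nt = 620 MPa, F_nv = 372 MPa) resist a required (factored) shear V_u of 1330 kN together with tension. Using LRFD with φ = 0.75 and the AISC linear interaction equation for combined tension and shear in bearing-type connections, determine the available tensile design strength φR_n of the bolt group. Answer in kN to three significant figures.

1200 kN

A_b = π·30²/4 = 706.9 mm²; f_rv = 1330 × 1000 / (8 × 706.9) = 235.2 MPa.
F'_nt = 1.3 F_nt − (F_nt / φF_nv) f_rv = 1.3·620 − (620/(0.75·372))·235.2 = 283.3 MPa, capped at F_nt → F'_nt = 283.3 MPa.
R_n = F'_nt · A_b · n = 283.3 × 706.9 × 8 / 1000 = 1602 kN.
Design strength φR_n = 0.75 × 1602 = 1200 kN.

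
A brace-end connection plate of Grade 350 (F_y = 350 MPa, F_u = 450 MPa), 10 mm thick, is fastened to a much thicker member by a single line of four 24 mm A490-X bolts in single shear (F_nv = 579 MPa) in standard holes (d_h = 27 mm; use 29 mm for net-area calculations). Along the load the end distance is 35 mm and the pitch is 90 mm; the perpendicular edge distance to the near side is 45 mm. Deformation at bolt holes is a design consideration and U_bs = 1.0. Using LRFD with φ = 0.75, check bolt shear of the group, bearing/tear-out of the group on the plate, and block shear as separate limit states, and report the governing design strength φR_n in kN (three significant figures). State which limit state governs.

515 kN (block shear governs)

Bolt shear: A_b = π·24²/4 = 452.4 mm²; R_n = 579 × 452.4 × 4 × 1 / 1000 = 1048 kN → 0.75 × 1048 = 786 kN.
Bearing: edge l_c = 21.5, r_n = 116.1 kN; interior l_c = 63, r_n = 259.2 kN; R_n = 116.1 + 3·259.2 = 893.7 kN → 670 kN.
Block shear: A_gv = 3050, A_nv = 2035, A_nt = 305 mm²; R_n = min(0.6F_uA_nv, 0.6F_yA_gv) + U_bs·F_u·A_nt = 686.7 kN → 515 kN.
Block shear governs: 515 kN.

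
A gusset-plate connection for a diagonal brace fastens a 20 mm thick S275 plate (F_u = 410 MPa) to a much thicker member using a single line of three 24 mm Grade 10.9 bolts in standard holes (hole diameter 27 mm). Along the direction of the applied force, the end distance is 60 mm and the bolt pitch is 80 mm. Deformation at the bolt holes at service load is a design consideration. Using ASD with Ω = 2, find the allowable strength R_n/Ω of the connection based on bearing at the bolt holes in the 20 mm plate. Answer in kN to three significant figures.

Per bolt r_n = 1.2 l_c t F_u ≤ 2.4 d t F_u; upper limit = 2.4 × 24 × 20 × 410 / 1000 = 472.3 kN.
Edge bolt: l_c = 60 − 27/2 = 46.5 mm → 1.2 × 46.5 × 20 × 410 / 1000 = 457.6 → r_n = 457.6 kN.
Interior bolts: l_c = 80 − 27 = 53 mm → 1.2 × 53 × 20 × 410 / 1000 = 521.5 → r_n = 472.3 kN.
R_n = 1 × 457.6 + 2 × 472.3 = 1402 kN.
Allowable strength R_n/Ω = 1402 / 2 = 701 kN.

701 kN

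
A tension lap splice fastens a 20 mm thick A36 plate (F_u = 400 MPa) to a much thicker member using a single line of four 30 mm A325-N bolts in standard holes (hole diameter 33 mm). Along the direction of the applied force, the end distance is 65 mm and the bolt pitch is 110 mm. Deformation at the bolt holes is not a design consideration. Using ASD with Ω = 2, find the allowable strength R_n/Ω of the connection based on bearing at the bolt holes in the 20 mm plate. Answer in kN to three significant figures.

Per bolt r_n = 1.5 l_c t F_u ≤ 3.0 d t F_u; upper limit = 3.0 × 30 × 20 × 400 / 1000 = 720 kN.
Edge bolt: l_c = 65 − 33/2 = 48.5 mm → 1.5 × 48.5 × 20 × 400 / 1000 = 582 → r_n = 582 kN.
Interior bolts: l_c = 110 − 33 = 77 mm → 1.5 × 77 × 20 × 400 / 1000 = 924 → r_n = 720 kN.
R_n = 1 × 582 + 3 × 720 = 2742 kN.
Allowable strength R_n/Ω = 2742 / 2 = 1370 kN.

1370 kN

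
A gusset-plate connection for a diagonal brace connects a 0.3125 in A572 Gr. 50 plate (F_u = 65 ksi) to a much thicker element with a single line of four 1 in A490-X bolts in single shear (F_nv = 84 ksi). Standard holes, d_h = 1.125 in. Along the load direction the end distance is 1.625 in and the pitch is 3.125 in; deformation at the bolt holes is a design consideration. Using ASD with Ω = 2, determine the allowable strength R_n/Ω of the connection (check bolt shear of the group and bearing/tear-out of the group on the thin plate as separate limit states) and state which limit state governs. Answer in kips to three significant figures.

86.1 kips (bearing governs)

Bolt shear: A_b = π·1²/4 = 0.7854 in²; R_n = 84 × 0.7854 × 4 × 1 = 263.9 kips → 263.9 / 2 = 132 kips.
Bearing (1.2 l_c t F_u ≤ 2.4 d t F_u): upper limit = 2.4·1·0.3125·65 = 48.75 kips.
  Edge l_c = 1.625 − 1.125/2 = 1.062 → r_n = 25.9 kips; interior l_c = 3.125 − 1.125 = 2 → r_n = 48.75 kips.
  R_n,bearing = 1·25.9 + 3·48.75 = 172.1 kips → 172.1 / 2 = 86.1 kips.
Bearing governs: 86.1 kips.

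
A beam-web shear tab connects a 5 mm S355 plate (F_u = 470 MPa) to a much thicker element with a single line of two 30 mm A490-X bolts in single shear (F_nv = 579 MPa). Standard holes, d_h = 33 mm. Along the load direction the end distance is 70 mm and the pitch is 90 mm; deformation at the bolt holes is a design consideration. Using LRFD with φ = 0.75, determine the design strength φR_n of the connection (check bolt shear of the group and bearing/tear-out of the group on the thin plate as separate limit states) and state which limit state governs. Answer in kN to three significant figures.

234 kN (bearing governs)

Bolt shear: A_b = π·30²/4 = 706.9 mm²; R_n = 579 × 706.9 × 2 × 1 / 1000 = 818.5 kN → 0.75 × 818.5 = 614 kN.
Bearing (1.2 l_c t F_u ≤ 2.4 d t F_u): upper limit = 2.4·30·5·470 / 1000 = 169.2 kN.
  Edge l_c = 70 − 33/2 = 53.5 → r_n = 150.9 kN; interior l_c = 90 − 33 = 57 → r_n = 160.7 kN.
  R_n,bearing = 1·150.9 + 1·160.7 = 311.6 kN → 0.75 × 311.6 = 234 kN.
Bearing governs: 234 kN.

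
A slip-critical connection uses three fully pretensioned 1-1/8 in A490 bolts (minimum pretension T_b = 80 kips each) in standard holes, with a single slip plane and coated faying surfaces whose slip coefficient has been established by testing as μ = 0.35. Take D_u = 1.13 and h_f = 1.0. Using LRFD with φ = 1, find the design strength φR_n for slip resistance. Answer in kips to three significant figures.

R_n = μ · D_u · h_f · T_b · n_s · n_b = 0.35 × 1.13 × 1.0 × 80 × 1 × 3 = 94.92 kips.
Design strength φR_n = 1 × 94.92 = 94.9 kips.

94.9 kips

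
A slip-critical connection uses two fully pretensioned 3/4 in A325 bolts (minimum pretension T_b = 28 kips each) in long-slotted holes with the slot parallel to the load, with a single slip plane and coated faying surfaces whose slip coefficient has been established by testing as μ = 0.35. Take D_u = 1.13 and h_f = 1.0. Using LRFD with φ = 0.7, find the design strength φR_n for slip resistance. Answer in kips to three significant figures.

R_n = μ · D_u · h_f · T_b · n_s · n_b = 0.35 × 1.13 × 1.0 × 28 × 1 × 2 = 22.15 kips.
Design strength φR_n = 0.7 × 22.15 = 15.5 kips.

15.5 kips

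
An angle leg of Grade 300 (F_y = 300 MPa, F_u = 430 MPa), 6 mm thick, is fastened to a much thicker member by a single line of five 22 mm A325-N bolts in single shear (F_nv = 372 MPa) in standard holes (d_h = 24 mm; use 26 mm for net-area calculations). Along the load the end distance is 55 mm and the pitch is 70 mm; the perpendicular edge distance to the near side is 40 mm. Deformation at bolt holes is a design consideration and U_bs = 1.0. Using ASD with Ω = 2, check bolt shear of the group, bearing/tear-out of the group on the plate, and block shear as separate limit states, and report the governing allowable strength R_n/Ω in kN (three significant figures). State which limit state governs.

204 kN (block shear governs)

Bolt shear: A_b = π·22²/4 = 380.1 mm²; R_n = 372 × 380.1 × 5 × 1 / 1000 = 707 kN → 707 / 2 = 354 kN.
Bearing: edge l_c = 43, r_n = 133.1 kN; interior l_c = 46, r_n = 136.2 kN; R_n = 133.1 + 4·136.2 = 678 kN → 339 kN.
Block shear: A_gv = 2010, A_nv = 1308, A_nt = 162 mm²; R_n = min(0.6F_uA_nv, 0.6F_yA_gv) + U_bs·F_u·A_nt = 407.1 kN → 204 kN.
Block shear governs: 204 kN.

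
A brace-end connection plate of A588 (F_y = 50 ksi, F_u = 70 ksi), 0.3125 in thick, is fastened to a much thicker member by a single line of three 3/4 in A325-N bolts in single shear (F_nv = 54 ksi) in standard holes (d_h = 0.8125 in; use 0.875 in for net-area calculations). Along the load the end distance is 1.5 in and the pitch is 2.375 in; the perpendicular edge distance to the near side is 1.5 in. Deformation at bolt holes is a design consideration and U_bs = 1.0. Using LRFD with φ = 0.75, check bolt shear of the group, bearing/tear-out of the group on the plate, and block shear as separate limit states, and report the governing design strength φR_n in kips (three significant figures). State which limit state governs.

Bolt shear: A_b = π·0.75²/4 = 0.4418 in²; R_n = 54 × 0.4418 × 3 × 1 = 71.57 kips → 0.75 × 71.57 = 53.7 kips.
Bearing: edge l_c = 1.094, r_n = 28.71 kips; interior l_c = 1.562, r_n = 39.38 kips; R_n = 28.71 + 2·39.38 = 107.5 kips → 80.6 kips.
Block shear: A_gv = 1.953, A_nv = 1.27, A_nt = 0.332 in²; R_n = min(0.6F_uA_nv, 0.6F_yA_gv) + U_bs·F_u·A_nt = 76.56 kips → 57.4 kips.
Bolt shear governs: 53.7 kips.

53.7 kips (bolt shear governs)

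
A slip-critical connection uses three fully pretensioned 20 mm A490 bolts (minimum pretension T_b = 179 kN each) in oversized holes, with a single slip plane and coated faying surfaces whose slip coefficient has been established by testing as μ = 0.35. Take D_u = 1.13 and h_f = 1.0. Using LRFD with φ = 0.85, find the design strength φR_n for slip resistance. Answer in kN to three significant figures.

R_n = μ · D_u · h_f · T_b · n_s · n_b = 0.35 × 1.13 × 1.0 × 179 × 1 × 3 = 212.4 kN.
Design strength φR_n = 0.85 × 212.4 = 181 kN.

181 kN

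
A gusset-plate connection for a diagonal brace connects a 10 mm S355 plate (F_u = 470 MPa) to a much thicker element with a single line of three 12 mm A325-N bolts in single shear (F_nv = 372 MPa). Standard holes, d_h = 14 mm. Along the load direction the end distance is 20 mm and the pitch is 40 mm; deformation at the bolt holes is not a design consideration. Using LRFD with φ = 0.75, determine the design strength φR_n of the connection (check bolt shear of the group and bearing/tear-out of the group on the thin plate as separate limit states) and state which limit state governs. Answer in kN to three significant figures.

94.7 kN (bolt shear governs)

Bolt shear: A_b = π·12²/4 = 113.1 mm²; R_n = 372 × 113.1 × 3 × 1 / 1000 = 126.2 kN → 0.75 × 126.2 = 94.7 kN.
Bearing (1.5 l_c t F_u ≤ 3.0 d t F_u): upper limit = 3.0·12·10·470 / 1000 = 169.2 kN.
  Edge l_c = 20 − 14/2 = 13 → r_n = 91.65 kN; interior l_c = 40 − 14 = 26 → r_n = 169.2 kN.
  R_n,bearing = 1·91.65 + 2·169.2 = 430.1 kN → 0.75 × 430.1 = 323 kN.
Bolt shear governs: 94.7 kN.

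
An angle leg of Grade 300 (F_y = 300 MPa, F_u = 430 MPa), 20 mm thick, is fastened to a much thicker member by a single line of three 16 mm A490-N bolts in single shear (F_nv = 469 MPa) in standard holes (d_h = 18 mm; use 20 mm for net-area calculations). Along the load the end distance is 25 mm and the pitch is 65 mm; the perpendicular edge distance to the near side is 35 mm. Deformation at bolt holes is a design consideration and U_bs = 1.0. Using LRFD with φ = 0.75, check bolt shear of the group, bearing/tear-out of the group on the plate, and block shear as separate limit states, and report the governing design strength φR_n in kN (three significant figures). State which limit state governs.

Bolt shear: A_b = π·16²/4 = 201.1 mm²; R_n = 469 × 201.1 × 3 × 1 / 1000 = 282.9 kN → 0.75 × 282.9 = 212 kN.
Bearing: edge l_c = 16, r_n = 165.1 kN; interior l_c = 47, r_n = 330.2 kN; R_n = 165.1 + 2·330.2 = 825.6 kN → 619 kN.
Block shear: A_gv = 3100, A_nv = 2100, A_nt = 500 mm²; R_n = min(0.6F_uA_nv, 0.6F_yA_gv) + U_bs·F_u·A_nt = 756.8 kN → 568 kN.
Bolt shear governs: 212 kN.

212 kN (bolt shear governs)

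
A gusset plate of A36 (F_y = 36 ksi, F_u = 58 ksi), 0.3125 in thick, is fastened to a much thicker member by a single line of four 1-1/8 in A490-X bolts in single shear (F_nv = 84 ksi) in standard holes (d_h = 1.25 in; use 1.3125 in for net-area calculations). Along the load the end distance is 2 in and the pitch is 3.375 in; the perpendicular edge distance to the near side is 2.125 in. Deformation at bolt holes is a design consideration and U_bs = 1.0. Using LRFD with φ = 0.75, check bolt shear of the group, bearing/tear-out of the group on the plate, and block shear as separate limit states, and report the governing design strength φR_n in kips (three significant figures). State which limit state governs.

Bolt shear: A_b = π·1.125²/4 = 0.994 in²; R_n = 84 × 0.994 × 4 × 1 = 334 kips → 0.75 × 334 = 250 kips.
Bearing: edge l_c = 1.375, r_n = 29.91 kips; interior l_c = 2.125, r_n = 46.22 kips; R_n = 29.91 + 3·46.22 = 168.6 kips → 126 kips.
Block shear: A_gv = 3.789, A_nv = 2.354, A_nt = 0.459 in²; R_n = min(0.6F_uA_nv, 0.6F_yA_gv) + U_bs·F_u·A_nt = 108.5 kips → 81.3 kips.
Block shear governs: 81.3 kips.

81.3 kips (block shear governs)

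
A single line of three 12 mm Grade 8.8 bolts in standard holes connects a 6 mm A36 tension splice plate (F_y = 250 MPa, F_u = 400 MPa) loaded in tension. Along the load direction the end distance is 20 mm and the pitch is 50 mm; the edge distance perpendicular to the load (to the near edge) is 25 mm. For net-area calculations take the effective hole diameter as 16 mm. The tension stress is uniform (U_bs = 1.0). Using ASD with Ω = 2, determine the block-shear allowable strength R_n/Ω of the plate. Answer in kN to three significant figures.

Shear plane L_v = 20 + 2·50 = 120 mm; A_gv = 120 × 6 = 720 mm².
A_nv = (120 − 2.5·16) × 6 = 480 mm².
A_nt = (25 − 0.5·16) × 6 = 102 mm².
0.6 F_u A_nv = 115.2 kN; 0.6 F_y A_gv = 108 kN → shear yielding governs the shear term.
R_n = 108 + 1.0 × 400 × 102 / 1000 = 148.8 kN.
Allowable strength R_n/Ω = 148.8 / 2 = 74.4 kN.

74.4 kN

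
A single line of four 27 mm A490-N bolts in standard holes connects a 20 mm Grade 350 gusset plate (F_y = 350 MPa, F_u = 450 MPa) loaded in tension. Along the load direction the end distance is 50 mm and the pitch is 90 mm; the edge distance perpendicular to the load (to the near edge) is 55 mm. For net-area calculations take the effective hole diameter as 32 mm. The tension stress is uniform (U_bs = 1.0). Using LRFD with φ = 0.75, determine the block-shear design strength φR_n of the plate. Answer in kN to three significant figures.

1110 kN

Shear plane L_v = 50 + 3·90 = 320 mm; A_gv = 320 × 20 = 6400 mm².
A_nv = (320 − 3.5·32) × 20 = 4160 mm².
A_nt = (55 − 0.5·32) × 20 = 780 mm².
0.6 F_u A_nv = 1123 kN; 0.6 F_y A_gv = 1344 kN → shear rupture governs the shear term.
R_n = 1123 + 1.0 × 450 × 780 / 1000 = 1474 kN.
Design strength φR_n = 0.75 × 1474 = 1110 kN.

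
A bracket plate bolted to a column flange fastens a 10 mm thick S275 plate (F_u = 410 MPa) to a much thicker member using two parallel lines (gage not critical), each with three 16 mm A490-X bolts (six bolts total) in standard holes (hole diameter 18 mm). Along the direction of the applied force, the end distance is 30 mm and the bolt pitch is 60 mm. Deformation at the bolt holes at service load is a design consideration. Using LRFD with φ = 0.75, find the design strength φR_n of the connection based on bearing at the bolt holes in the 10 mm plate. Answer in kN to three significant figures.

Per bolt r_n = 1.2 l_c t F_u ≤ 2.4 d t F_u; upper limit = 2.4 × 16 × 10 × 410 / 1000 = 157.4 kN.
Edge bolt: l_c = 30 − 18/2 = 21 mm → 1.2 × 21 × 10 × 410 / 1000 = 103.3 → r_n = 103.3 kN.
Interior bolts: l_c = 60 − 18 = 42 mm → 1.2 × 42 × 10 × 410 / 1000 = 206.6 → r_n = 157.4 kN.
R_n = 2 × 103.3 + 4 × 157.4 = 836.4 kN.
Design strength φR_n = 0.75 × 836.4 = 627 kN.

627 kN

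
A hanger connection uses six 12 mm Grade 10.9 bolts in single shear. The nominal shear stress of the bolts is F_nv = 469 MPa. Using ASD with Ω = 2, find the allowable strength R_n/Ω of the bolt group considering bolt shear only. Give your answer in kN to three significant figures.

159 kN

A_b = π × 12² / 4 = 113.1 mm².
R_n = F_nv · A_b · n · n_s = 469 × 113.1 × 6 × 1 / 1000 = 318.3 kN.
Allowable strength R_n/Ω = 318.3 / 2 = 159 kN.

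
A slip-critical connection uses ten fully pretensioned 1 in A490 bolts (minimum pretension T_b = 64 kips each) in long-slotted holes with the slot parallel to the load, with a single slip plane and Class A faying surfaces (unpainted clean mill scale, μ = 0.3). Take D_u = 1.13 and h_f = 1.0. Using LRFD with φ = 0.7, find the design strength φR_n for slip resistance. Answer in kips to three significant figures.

R_n = μ · D_u · h_f · T_b · n_s · n_b = 0.3 × 1.13 × 1.0 × 64 × 1 × 10 = 217 kips.
Design strength φR_n = 0.7 × 217 = 152 kips.

152 kips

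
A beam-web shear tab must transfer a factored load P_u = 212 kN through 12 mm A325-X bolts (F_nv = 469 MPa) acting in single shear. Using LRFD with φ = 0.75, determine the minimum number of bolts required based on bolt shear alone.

A_b = π·12²/4 = 113.1 mm².
Per-bolt design strength φR_n = 0.75 × 469 × 113.1 × 1 / 1000 = 39.78 kN.
n ≥ 212 / 39.78 = 5.329 → use 6 bolts.

6 bolts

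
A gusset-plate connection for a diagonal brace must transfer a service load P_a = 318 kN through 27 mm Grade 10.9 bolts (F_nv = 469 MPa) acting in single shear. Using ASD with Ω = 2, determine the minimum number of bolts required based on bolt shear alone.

3 bolts

A_b = π·27²/4 = 572.6 mm².
Per-bolt allowable strength R_n/Ω = 469 × 572.6 × 1 / 1000 / 2 = 134.3 kN.
n ≥ 318 / 134.3 = 2.368 → use 3 bolts.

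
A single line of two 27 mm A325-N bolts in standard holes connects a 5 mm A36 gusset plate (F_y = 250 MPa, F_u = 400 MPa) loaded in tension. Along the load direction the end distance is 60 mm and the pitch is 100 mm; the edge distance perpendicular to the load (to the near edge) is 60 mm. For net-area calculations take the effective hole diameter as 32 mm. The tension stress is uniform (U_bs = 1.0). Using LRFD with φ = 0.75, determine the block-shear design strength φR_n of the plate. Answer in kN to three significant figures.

156 kN

Shear plane L_v = 60 + 1·100 = 160 mm; A_gv = 160 × 5 = 800 mm².
A_nv = (160 − 1.5·32) × 5 = 560 mm².
A_nt = (60 − 0.5·32) × 5 = 220 mm².
0.6 F_u A_nv = 134.4 kN; 0.6 F_y A_gv = 120 kN → shear yielding governs the shear term.
R_n = 120 + 1.0 × 400 × 220 / 1000 = 208 kN.
Design strength φR_n = 0.75 × 208 = 156 kN.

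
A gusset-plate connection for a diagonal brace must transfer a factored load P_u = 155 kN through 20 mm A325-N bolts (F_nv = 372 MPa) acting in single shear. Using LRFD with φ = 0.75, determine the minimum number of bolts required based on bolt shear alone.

A_b = π·20²/4 = 314.2 mm².
Per-bolt design strength φR_n = 0.75 × 372 × 314.2 × 1 / 1000 = 87.65 kN.
n ≥ 155 / 87.65 = 1.768 → use 2 bolts.

2 bolts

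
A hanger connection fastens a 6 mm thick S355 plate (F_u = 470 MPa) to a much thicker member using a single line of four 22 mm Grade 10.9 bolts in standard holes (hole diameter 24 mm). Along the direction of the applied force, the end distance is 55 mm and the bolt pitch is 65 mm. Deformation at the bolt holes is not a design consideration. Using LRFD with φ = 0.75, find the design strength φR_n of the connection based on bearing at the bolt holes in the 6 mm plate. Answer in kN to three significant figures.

527 kN

Per bolt r_n = 1.5 l_c t F_u ≤ 3.0 d t F_u; upper limit = 3.0 × 22 × 6 × 470 / 1000 = 186.1 kN.
Edge bolt: l_c = 55 − 24/2 = 43 mm → 1.5 × 43 × 6 × 470 / 1000 = 181.9 → r_n = 181.9 kN.
Interior bolts: l_c = 65 − 24 = 41 mm → 1.5 × 41 × 6 × 470 / 1000 = 173.4 → r_n = 173.4 kN.
R_n = 1 × 181.9 + 3 × 173.4 = 702.2 kN.
Design strength φR_n = 0.75 × 702.2 = 527 kN.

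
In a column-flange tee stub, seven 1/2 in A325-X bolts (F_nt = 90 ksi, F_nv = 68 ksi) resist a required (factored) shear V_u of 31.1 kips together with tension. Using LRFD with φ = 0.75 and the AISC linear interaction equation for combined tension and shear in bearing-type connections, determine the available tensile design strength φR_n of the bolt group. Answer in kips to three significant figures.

79.4 kips

A_b = π·0.5²/4 = 0.1963 in²; f_rv = 31.1 / (7 × 0.1963) = 22.63 ksi.
F'_nt = 1.3 F_nt − (F_nt / φF_nv) f_rv = 1.3·90 − (90/(0.75·68))·22.63 = 77.07 ksi, capped at F_nt → F'_nt = 77.07 ksi.
R_n = F'_nt · A_b · n = 77.07 × 0.1963 × 7 = 105.9 kips.
Design strength φR_n = 0.75 × 105.9 = 79.4 kips.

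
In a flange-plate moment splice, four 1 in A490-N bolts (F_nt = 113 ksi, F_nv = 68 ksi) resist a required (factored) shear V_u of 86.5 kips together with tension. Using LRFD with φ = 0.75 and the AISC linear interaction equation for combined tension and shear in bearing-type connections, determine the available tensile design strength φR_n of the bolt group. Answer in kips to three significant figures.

202 kips

A_b = π·1²/4 = 0.7854 in²; f_rv = 86.5 / (4 × 0.7854) = 27.53 ksi.
F'_nt = 1.3 F_nt − (F_nt / φF_nv) f_rv = 1.3·113 − (113/(0.75·68))·27.53 = 85.89 ksi, capped at F_nt → F'_nt = 85.89 ksi.
R_n = F'_nt · A_b · n = 85.89 × 0.7854 × 4 = 269.8 kips.
Design strength φR_n = 0.75 × 269.8 = 202 kips.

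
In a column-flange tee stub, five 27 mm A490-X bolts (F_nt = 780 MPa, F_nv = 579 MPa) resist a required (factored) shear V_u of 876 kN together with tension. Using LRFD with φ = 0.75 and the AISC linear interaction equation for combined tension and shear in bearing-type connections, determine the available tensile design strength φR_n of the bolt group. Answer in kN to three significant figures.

997 kN

A_b = π·27²/4 = 572.6 mm²; f_rv = 876 × 1000 / (5 × 572.6) = 306 MPa.
F'_nt = 1.3 F_nt − (F_nt / φF_nv) f_rv = 1.3·780 − (780/(0.75·579))·306 = 464.4 MPa, capped at F_nt → F'_nt = 464.4 MPa.
R_n = F'_nt · A_b · n = 464.4 × 572.6 × 5 / 1000 = 1329 kN.
Design strength φR_n = 0.75 × 1329 = 997 kN.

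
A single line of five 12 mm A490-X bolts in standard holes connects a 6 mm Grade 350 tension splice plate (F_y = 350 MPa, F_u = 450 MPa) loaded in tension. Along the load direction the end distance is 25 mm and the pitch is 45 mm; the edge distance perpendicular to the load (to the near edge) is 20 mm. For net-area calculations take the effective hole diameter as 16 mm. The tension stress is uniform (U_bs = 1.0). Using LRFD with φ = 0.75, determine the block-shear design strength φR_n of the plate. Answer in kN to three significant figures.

Shear plane L_v = 25 + 4·45 = 205 mm; A_gv = 205 × 6 = 1230 mm².
A_nv = (205 − 4.5·16) × 6 = 798 mm².
A_nt = (20 − 0.5·16) × 6 = 72 mm².
0.6 F_u A_nv = 215.5 kN; 0.6 F_y A_gv = 258.3 kN → shear rupture governs the shear term.
R_n = 215.5 + 1.0 × 450 × 72 / 1000 = 247.9 kN.
Design strength φR_n = 0.75 × 247.9 = 186 kN.

186 kN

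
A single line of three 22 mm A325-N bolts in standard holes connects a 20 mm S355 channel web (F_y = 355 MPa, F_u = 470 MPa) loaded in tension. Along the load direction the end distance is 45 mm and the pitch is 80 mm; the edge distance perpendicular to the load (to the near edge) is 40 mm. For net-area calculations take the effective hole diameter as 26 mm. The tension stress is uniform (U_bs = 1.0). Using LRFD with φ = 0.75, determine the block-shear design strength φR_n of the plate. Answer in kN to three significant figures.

Shear plane L_v = 45 + 2·80 = 205 mm; A_gv = 205 × 20 = 4100 mm².
A_nv = (205 − 2.5·26) × 20 = 2800 mm².
A_nt = (40 − 0.5·26) × 20 = 540 mm².
0.6 F_u A_nv = 789.6 kN; 0.6 F_y A_gv = 873.3 kN → shear rupture governs the shear term.
R_n = 789.6 + 1.0 × 470 × 540 / 1000 = 1043 kN.
Design strength φR_n = 0.75 × 1043 = 783 kN.

783 kN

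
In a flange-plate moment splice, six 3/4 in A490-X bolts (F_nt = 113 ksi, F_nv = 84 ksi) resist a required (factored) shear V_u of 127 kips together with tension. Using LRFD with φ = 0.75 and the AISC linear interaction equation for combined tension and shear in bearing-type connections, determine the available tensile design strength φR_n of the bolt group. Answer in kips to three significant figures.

A_b = π·0.75²/4 = 0.4418 in²; f_rv = 127 / (6 × 0.4418) = 47.91 ksi.
F'_nt = 1.3 F_nt − (F_nt / φF_nv) f_rv = 1.3·113 − (113/(0.75·84))·47.91 = 60.96 ksi, capped at F_nt → F'_nt = 60.96 ksi.
R_n = F'_nt · A_b · n = 60.96 × 0.4418 × 6 = 161.6 kips.
Design strength φR_n = 0.75 × 161.6 = 121 kips.

121 kips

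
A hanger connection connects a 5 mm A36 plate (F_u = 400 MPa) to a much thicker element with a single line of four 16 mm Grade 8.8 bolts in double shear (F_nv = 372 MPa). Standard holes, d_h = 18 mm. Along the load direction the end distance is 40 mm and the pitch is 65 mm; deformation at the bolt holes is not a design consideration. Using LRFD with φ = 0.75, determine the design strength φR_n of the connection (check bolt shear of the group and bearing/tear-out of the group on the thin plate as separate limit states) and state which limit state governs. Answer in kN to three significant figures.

Bolt shear: A_b = π·16²/4 = 201.1 mm²; R_n = 372 × 201.1 × 4 × 2 / 1000 = 598.4 kN → 0.75 × 598.4 = 449 kN.
Bearing (1.5 l_c t F_u ≤ 3.0 d t F_u): upper limit = 3.0·16·5·400 / 1000 = 96 kN.
  Edge l_c = 40 − 18/2 = 31 → r_n = 93 kN; interior l_c = 65 − 18 = 47 → r_n = 96 kN.
  R_n,bearing = 1·93 + 3·96 = 381 kN → 0.75 × 381 = 286 kN.
Bearing governs: 286 kN.

286 kN (bearing governs)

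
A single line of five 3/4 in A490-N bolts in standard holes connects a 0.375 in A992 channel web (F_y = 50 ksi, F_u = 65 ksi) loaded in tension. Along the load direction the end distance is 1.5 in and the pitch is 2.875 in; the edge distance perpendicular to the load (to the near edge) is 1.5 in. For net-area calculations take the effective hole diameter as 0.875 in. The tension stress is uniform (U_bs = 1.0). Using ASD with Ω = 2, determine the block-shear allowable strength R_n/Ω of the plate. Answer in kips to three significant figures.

79.2 kips

Shear plane L_v = 1.5 + 4·2.875 = 13 in; A_gv = 13 × 0.375 = 4.875 in².
A_nv = (13 − 4.5·0.875) × 0.375 = 3.398 in².
A_nt = (1.5 − 0.5·0.875) × 0.375 = 0.3984 in².
0.6 F_u A_nv = 132.5 kips; 0.6 F_y A_gv = 146.2 kips → shear rupture governs the shear term.
R_n = 132.5 + 1.0 × 65 × 0.3984 = 158.4 kips.
Allowable strength R_n/Ω = 158.4 / 2 = 79.2 kips.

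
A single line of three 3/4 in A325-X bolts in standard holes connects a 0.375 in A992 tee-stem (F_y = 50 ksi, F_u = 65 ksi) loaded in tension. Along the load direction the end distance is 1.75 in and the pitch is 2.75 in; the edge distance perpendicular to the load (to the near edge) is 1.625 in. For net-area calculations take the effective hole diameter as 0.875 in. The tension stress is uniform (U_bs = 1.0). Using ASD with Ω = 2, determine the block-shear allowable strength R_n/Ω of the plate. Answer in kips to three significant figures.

Shear plane L_v = 1.75 + 2·2.75 = 7.25 in; A_gv = 7.25 × 0.375 = 2.719 in².
A_nv = (7.25 − 2.5·0.875) × 0.375 = 1.898 in².
A_nt = (1.625 − 0.5·0.875) × 0.375 = 0.4453 in².
0.6 F_u A_nv = 74.04 kips; 0.6 F_y A_gv = 81.56 kips → shear rupture governs the shear term.
R_n = 74.04 + 1.0 × 65 × 0.4453 = 103 kips.
Allowable strength R_n/Ω = 103 / 2 = 51.5 kips.

51.5 kips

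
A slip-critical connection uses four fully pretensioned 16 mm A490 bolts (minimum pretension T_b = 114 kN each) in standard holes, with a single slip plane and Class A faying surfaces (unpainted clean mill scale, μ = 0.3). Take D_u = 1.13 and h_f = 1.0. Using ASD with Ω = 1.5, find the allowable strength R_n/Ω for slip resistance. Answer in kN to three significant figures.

R_n = μ · D_u · h_f · T_b · n_s · n_b = 0.3 × 1.13 × 1.0 × 114 × 1 × 4 = 154.6 kN.
Allowable strength R_n/Ω = 154.6 / 1.5 = 103 kN.

103 kN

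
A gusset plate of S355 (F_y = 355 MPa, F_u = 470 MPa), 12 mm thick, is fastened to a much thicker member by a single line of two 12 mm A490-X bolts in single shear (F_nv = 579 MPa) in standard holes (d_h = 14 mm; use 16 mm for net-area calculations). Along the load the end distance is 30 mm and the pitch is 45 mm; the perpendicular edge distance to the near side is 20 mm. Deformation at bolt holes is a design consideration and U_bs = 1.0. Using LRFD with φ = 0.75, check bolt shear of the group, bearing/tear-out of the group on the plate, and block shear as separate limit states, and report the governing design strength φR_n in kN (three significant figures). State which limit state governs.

98.2 kN (bolt shear governs)

Bolt shear: A_b = π·12²/4 = 113.1 mm²; R_n = 579 × 113.1 × 2 × 1 / 1000 = 131 kN → 0.75 × 131 = 98.2 kN.
Bearing: edge l_c = 23, r_n = 155.7 kN; interior l_c = 31, r_n = 162.4 kN; R_n = 155.7 + 1·162.4 = 318.1 kN → 239 kN.
Block shear: A_gv = 900, A_nv = 612, A_nt = 144 mm²; R_n = min(0.6F_uA_nv, 0.6F_yA_gv) + U_bs·F_u·A_nt = 240.3 kN → 180 kN.
Bolt shear governs: 98.2 kN.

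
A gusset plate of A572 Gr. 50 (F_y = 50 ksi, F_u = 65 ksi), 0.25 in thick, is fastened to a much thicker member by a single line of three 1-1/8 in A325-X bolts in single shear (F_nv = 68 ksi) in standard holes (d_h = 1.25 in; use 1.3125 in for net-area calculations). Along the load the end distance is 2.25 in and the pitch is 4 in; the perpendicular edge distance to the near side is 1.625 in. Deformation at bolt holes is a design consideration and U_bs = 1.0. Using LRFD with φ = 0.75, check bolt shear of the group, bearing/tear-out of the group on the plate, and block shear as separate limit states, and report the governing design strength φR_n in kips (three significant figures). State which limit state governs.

Bolt shear: A_b = π·1.125²/4 = 0.994 in²; R_n = 68 × 0.994 × 3 × 1 = 202.8 kips → 0.75 × 202.8 = 152 kips.
Bearing: edge l_c = 1.625, r_n = 31.69 kips; interior l_c = 2.75, r_n = 43.87 kips; R_n = 31.69 + 2·43.87 = 119.4 kips → 89.6 kips.
Block shear: A_gv = 2.562, A_nv = 1.742, A_nt = 0.2422 in²; R_n = min(0.6F_uA_nv, 0.6F_yA_gv) + U_bs·F_u·A_nt = 83.69 kips → 62.8 kips.
Block shear governs: 62.8 kips.

62.8 kips (block shear governs)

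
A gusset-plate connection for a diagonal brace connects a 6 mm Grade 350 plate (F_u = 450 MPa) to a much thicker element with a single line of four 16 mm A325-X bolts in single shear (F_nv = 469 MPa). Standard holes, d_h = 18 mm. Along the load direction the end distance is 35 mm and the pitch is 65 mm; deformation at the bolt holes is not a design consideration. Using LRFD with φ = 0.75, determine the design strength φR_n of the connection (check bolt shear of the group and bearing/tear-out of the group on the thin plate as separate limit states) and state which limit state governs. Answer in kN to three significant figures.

Bolt shear: A_b = π·16²/4 = 201.1 mm²; R_n = 469 × 201.1 × 4 × 1 / 1000 = 377.2 kN → 0.75 × 377.2 = 283 kN.
Bearing (1.5 l_c t F_u ≤ 3.0 d t F_u): upper limit = 3.0·16·6·450 / 1000 = 129.6 kN.
  Edge l_c = 35 − 18/2 = 26 → r_n = 105.3 kN; interior l_c = 65 − 18 = 47 → r_n = 129.6 kN.
  R_n,bearing = 1·105.3 + 3·129.6 = 494.1 kN → 0.75 × 494.1 = 371 kN.
Bolt shear governs: 283 kN.

283 kN (bolt shear governs)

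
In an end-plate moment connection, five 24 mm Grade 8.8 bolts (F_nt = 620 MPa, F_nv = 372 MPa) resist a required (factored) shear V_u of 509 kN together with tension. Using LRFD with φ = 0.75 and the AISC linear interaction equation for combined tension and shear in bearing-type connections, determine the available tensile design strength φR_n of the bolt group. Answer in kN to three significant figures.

519 kN

A_b = π·24²/4 = 452.4 mm²; f_rv = 509 × 1000 / (5 × 452.4) = 225 MPa.
F'_nt = 1.3 F_nt − (F_nt / φF_nv) f_rv = 1.3·620 − (620/(0.75·372))·225 = 305.9 MPa, capped at F_nt → F'_nt = 305.9 MPa.
R_n = F'_nt · A_b · n = 305.9 × 452.4 × 5 / 1000 = 692 kN.
Design strength φR_n = 0.75 × 692 = 519 kN.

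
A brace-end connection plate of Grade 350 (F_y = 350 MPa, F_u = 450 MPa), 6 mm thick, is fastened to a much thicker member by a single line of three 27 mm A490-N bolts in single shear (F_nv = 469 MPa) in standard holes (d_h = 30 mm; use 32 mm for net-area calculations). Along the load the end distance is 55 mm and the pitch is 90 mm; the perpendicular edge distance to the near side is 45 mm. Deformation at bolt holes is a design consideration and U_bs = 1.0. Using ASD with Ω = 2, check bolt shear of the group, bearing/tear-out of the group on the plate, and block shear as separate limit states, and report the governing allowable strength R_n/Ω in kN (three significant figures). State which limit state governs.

Bolt shear: A_b = π·27²/4 = 572.6 mm²; R_n = 469 × 572.6 × 3 × 1 / 1000 = 805.6 kN → 805.6 / 2 = 403 kN.
Bearing: edge l_c = 40, r_n = 129.6 kN; interior l_c = 60, r_n = 175 kN; R_n = 129.6 + 2·175 = 479.5 kN → 240 kN.
Block shear: A_gv = 1410, A_nv = 930, A_nt = 174 mm²; R_n = min(0.6F_uA_nv, 0.6F_yA_gv) + U_bs·F_u·A_nt = 329.4 kN → 165 kN.
Block shear governs: 165 kN.

165 kN (block shear governs)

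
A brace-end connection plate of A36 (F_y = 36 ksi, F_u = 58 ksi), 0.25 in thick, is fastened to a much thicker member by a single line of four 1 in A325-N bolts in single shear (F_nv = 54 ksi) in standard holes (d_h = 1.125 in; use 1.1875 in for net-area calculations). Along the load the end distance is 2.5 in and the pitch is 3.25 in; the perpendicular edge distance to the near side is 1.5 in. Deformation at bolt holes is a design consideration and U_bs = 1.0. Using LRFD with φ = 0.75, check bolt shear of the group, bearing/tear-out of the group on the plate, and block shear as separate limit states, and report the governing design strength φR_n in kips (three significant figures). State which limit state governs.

59.5 kips (block shear governs)

Bolt shear: A_b = π·1²/4 = 0.7854 in²; R_n = 54 × 0.7854 × 4 × 1 = 169.6 kips → 0.75 × 169.6 = 127 kips.
Bearing: edge l_c = 1.938, r_n = 33.71 kips; interior l_c = 2.125, r_n = 34.8 kips; R_n = 33.71 + 3·34.8 = 138.1 kips → 104 kips.
Block shear: A_gv = 3.062, A_nv = 2.023, A_nt = 0.2266 in²; R_n = min(0.6F_uA_nv, 0.6F_yA_gv) + U_bs·F_u·A_nt = 79.29 kips → 59.5 kips.
Block shear governs: 59.5 kips.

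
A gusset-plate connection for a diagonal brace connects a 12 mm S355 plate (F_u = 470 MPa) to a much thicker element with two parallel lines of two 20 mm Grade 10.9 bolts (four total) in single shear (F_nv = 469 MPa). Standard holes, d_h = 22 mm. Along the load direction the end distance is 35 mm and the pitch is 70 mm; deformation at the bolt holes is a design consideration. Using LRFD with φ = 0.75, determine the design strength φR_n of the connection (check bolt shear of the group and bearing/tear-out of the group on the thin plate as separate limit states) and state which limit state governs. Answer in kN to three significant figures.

442 kN (bolt shear governs)

Bolt shear: A_b = π·20²/4 = 314.2 mm²; R_n = 469 × 314.2 × 4 × 1 / 1000 = 589.4 kN → 0.75 × 589.4 = 442 kN.
Bearing (1.2 l_c t F_u ≤ 2.4 d t F_u): upper limit = 2.4·20·12·470 / 1000 = 270.7 kN.
  Edge l_c = 35 − 22/2 = 24 → r_n = 162.4 kN; interior l_c = 70 − 22 = 48 → r_n = 270.7 kN.
  R_n,bearing = 2·162.4 + 2·270.7 = 866.3 kN → 0.75 × 866.3 = 650 kN.
Bolt shear governs: 442 kN.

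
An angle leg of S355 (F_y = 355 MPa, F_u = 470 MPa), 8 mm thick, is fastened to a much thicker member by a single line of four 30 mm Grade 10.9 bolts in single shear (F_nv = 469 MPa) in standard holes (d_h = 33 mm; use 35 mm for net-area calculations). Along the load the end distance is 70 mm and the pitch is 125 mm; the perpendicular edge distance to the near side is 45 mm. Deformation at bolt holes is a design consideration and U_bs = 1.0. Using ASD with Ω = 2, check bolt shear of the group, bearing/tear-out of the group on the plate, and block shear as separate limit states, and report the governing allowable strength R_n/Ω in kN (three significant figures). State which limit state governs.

Bolt shear: A_b = π·30²/4 = 706.9 mm²; R_n = 469 × 706.9 × 4 × 1 / 1000 = 1326 kN → 1326 / 2 = 663 kN.
Bearing: edge l_c = 53.5, r_n = 241.4 kN; interior l_c = 92, r_n = 270.7 kN; R_n = 241.4 + 3·270.7 = 1054 kN → 527 kN.
Block shear: A_gv = 3560, A_nv = 2580, A_nt = 220 mm²; R_n = min(0.6F_uA_nv, 0.6F_yA_gv) + U_bs·F_u·A_nt = 831 kN → 415 kN.
Block shear governs: 415 kN.

415 kN (block shear governs)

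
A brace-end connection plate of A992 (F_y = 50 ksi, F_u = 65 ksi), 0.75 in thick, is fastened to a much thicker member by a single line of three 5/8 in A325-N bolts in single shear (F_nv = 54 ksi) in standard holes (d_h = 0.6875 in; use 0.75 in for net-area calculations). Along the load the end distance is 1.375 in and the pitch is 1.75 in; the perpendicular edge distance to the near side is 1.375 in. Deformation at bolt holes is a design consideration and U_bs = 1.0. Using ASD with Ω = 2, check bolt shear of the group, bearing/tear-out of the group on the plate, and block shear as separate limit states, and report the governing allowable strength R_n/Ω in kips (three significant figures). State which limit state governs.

24.9 kips (bolt shear governs)

Bolt shear: A_b = π·0.625²/4 = 0.3068 in²; R_n = 54 × 0.3068 × 3 × 1 = 49.7 kips → 49.7 / 2 = 24.9 kips.
Bearing: edge l_c = 1.031, r_n = 60.33 kips; interior l_c = 1.062, r_n = 62.16 kips; R_n = 60.33 + 2·62.16 = 184.6 kips → 92.3 kips.
Block shear: A_gv = 3.656, A_nv = 2.25, A_nt = 0.75 in²; R_n = min(0.6F_uA_nv, 0.6F_yA_gv) + U_bs·F_u·A_nt = 136.5 kips → 68.2 kips.
Bolt shear governs: 24.9 kips.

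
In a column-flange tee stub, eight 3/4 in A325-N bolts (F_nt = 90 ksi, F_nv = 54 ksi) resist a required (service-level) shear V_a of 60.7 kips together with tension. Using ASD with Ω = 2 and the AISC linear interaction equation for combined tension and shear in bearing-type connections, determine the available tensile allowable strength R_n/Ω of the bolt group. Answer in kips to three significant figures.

A_b = π·0.75²/4 = 0.4418 in²; f_rv = 60.7 / (8 × 0.4418) = 17.17 ksi.
F'_nt = 1.3 F_nt − (Ω F_nt / F_nv) f_rv = 1.3·90 − (2·90/54)·17.17 = 59.75 ksi, capped at F_nt → F'_nt = 59.75 ksi.
R_n = F'_nt · A_b · n = 59.75 × 0.4418 × 8 = 211.2 kips.
Allowable strength R_n/Ω = 211.2 / 2 = 106 kips.

106 kips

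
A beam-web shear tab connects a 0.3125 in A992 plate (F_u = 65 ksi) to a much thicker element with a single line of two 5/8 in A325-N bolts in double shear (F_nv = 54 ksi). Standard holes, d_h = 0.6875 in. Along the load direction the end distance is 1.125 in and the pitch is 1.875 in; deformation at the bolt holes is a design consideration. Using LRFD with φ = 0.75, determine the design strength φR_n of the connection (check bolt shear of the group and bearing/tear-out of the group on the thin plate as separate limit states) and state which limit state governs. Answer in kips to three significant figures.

36 kips (bearing governs)

Bolt shear: A_b = π·0.625²/4 = 0.3068 in²; R_n = 54 × 0.3068 × 2 × 2 = 66.27 kips → 0.75 × 66.27 = 49.7 kips.
Bearing (1.2 l_c t F_u ≤ 2.4 d t F_u): upper limit = 2.4·0.625·0.3125·65 = 30.47 kips.
  Edge l_c = 1.125 − 0.6875/2 = 0.7812 → r_n = 19.04 kips; interior l_c = 1.875 − 0.6875 = 1.188 → r_n = 28.95 kips.
  R_n,bearing = 1·19.04 + 1·28.95 = 47.99 kips → 0.75 × 47.99 = 36 kips.
Bearing governs: 36 kips.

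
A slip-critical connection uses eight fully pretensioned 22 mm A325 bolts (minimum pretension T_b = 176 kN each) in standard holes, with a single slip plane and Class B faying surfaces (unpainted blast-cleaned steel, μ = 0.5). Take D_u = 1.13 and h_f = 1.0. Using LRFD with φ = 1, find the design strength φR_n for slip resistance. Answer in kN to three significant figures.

796 kN

R_n = μ · D_u · h_f · T_b · n_s · n_b = 0.5 × 1.13 × 1.0 × 176 × 1 × 8 = 795.5 kN.
Design strength φR_n = 1 × 795.5 = 796 kN.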